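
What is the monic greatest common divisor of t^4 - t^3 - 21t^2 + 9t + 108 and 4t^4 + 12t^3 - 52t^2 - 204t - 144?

t^3 + 2t^2 - 15t - 36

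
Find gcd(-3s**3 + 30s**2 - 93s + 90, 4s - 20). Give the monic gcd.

s - 5

Apply the Euclidean algorithm:
  -3s**3 + 30s**2 - 93s + 90 = (-(3/4)s**2 + (15/4)s - 9/2)(4s - 20) + (0)
Last nonzero remainder: 4s - 20. Dividing through by 4 gives the monic gcd s - 5.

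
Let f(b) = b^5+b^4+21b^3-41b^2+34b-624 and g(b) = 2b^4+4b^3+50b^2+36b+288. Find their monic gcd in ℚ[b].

Apply the Euclidean algorithm:
  b^5+b^4+21b^3-41b^2+34b-624 = ((1/2)b-1/2)(2b^4+4b^3+50b^2+36b+288) + (-2b^3-34b^2-92b-480)
  2b^4+4b^3+50b^2+36b+288 = (-b+15)(-2b^3-34b^2-92b-480) + (468b^2+936b+7488)
  -2b^3-34b^2-92b-480 = (-(1/234)b-5/78)(468b^2+936b+7488) + (0)
Last nonzero remainder: 468b^2+936b+7488. Dividing through by 468 gives the monic gcd b^2+2b+16.

b^2+2b+16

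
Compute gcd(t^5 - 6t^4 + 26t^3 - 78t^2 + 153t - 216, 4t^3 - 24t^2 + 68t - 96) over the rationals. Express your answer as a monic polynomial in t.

t^3 - 6t^2 + 17t - 24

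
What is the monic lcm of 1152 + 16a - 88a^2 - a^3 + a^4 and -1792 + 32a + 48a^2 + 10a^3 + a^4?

64512 + 7808a - 3680a^2 - 568a^3 - 38a^4 + 5a^5 + a^6

By polynomial division,
  a^4 - a^3 - 88a^2 + 16a + 1152 = (a^4 + 10a^3 + 48a^2 + 32a - 1792) + (-11a^3 - 136a^2 - 16a + 2944)
  a^4 + 10a^3 + 48a^2 + 32a - 1792 = (-(1/11)a + 26/121)(-11a^3 - 136a^2 - 16a + 2944) + ((9168/121)a^2 + (36672/121)a - 293376/121)
  -11a^3 - 136a^2 - 16a + 2944 = (-(1331/9168)a - 2783/2292)((9168/121)a^2 + (36672/121)a - 293376/121) + (0)
Last nonzero remainder: (9168/121)a^2 + (36672/121)a - 293376/121. Dividing through by 9168/121 gives the monic gcd a^2 + 4a - 32.
Then lcm(f, g) = f·g / gcd(f, g); expanding and making the result monic gives the answer.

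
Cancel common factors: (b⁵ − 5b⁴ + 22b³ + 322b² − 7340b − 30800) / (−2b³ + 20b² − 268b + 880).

(−b³ − b² + 82b + 280)/(2b − 8)

Apply the Euclidean algorithm:
  b⁵ − 5b⁴ + 22b³ + 322b² − 7340b − 30800 = (−(1/2)b² − (5/2)b + 31)(−2b³ + 20b² − 268b + 880) + (−528b² + 3168b − 58080)
  −2b³ + 20b² − 268b + 880 = ((1/264)b − 1/66)(−528b² + 3168b − 58080) + (0)
Last nonzero remainder: −528b² + 3168b − 58080. Dividing through by −528 gives the monic gcd b² − 6b + 110.
Cancel b² − 6b + 110 from numerator and denominator to get the reduced form.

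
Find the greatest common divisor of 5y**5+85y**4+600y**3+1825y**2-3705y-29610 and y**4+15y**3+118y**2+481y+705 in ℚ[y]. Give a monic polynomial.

By polynomial division,
  5y**5+85y**4+600y**3+1825y**2-3705y-29610 = (5y+10)(y**4+15y**3+118y**2+481y+705) + (-140y**3-1760y**2-12040y-36660)
  y**4+15y**3+118y**2+481y+705 = (-(1/140)y-17/980)(-140y**3-1760y**2-12040y-36660) + ((72/49)y**2+(72/7)y+3384/49)
  -140y**3-1760y**2-12040y-36660 = (-(1715/18)y-3185/6)((72/49)y**2+(72/7)y+3384/49) + (0)
Last nonzero remainder: (72/49)y**2+(72/7)y+3384/49. Dividing through by 72/49 gives the monic gcd y**2+7y+47.

y**2+7y+47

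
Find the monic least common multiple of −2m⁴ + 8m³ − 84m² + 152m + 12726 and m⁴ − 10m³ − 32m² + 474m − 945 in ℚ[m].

m⁶ − 12m⁵ + 89m⁴ − 472m³ − 5125m² + 49764m − 95445

Repeated division with remainder:
  −2m⁴ + 8m³ − 84m² + 152m + 12726 = (−2)(m⁴ − 10m³ − 32m² + 474m − 945) + (−12m³ − 148m² + 1100m + 10836)
  m⁴ − 10m³ − 32m² + 474m − 945 = (−(1/12)m + 67/36)(−12m³ − 148m² + 1100m + 10836) + ((3016/9)m² − (6032/9)m − 21112)
  −12m³ − 148m² + 1100m + 10836 = (−(27/754)m − 387/754)((3016/9)m² − (6032/9)m − 21112) + (0)
Last nonzero remainder: (3016/9)m² − (6032/9)m − 21112. Dividing through by 3016/9 gives the monic gcd m² − 2m − 63.
Then lcm(f, g) = f·g / gcd(f, g); expanding and making the result monic gives the answer.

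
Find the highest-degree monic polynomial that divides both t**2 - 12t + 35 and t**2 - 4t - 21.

Repeated division with remainder:
  t**2 - 12t + 35 = (t**2 - 4t - 21) + (-8t + 56)
  t**2 - 4t - 21 = (-(1/8)t - 3/8)(-8t + 56) + (0)
Last nonzero remainder: -8t + 56. Dividing through by -8 gives the monic gcd t - 7.

t - 7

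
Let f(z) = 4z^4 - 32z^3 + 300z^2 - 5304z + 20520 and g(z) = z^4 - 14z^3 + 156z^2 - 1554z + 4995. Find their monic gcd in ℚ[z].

Euclidean algorithm in ℚ[z]:
  4z^4 - 32z^3 + 300z^2 - 5304z + 20520 = (4)(z^4 - 14z^3 + 156z^2 - 1554z + 4995) + (24z^3 - 324z^2 + 912z + 540)
  z^4 - 14z^3 + 156z^2 - 1554z + 4995 = ((1/24)z - 1/48)(24z^3 - 324z^2 + 912z + 540) + ((445/4)z^2 - (3115/2)z + 20025/4)
  24z^3 - 324z^2 + 912z + 540 = ((96/445)z + 48/445)((445/4)z^2 - (3115/2)z + 20025/4) + (0)
Last nonzero remainder: (445/4)z^2 - (3115/2)z + 20025/4. Dividing through by 445/4 gives the monic gcd z^2 - 14z + 45.

z^2 - 14z + 45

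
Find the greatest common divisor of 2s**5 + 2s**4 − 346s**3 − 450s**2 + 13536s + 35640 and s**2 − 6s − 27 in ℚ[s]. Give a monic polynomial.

s**2 − 6s − 27

Euclidean algorithm in ℚ[s]:
  2s**5 + 2s**4 − 346s**3 − 450s**2 + 13536s + 35640 = (2s**3 + 14s**2 − 208s − 1320)(s**2 − 6s − 27) + (0)
The last nonzero remainder s**2 − 6s − 27 is already monic.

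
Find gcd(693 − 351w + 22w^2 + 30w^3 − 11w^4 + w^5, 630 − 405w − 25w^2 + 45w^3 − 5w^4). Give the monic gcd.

Repeated division with remainder:
  w^5 − 11w^4 + 30w^3 + 22w^2 − 351w + 693 = (−(1/5)w + 2/5)(−5w^4 + 45w^3 − 25w^2 − 405w + 630) + (7w^3 − 49w^2 − 63w + 441)
  −5w^4 + 45w^3 − 25w^2 − 405w + 630 = (−(5/7)w + 10/7)(7w^3 − 49w^2 − 63w + 441) + (0)
Last nonzero remainder: 7w^3 − 49w^2 − 63w + 441. Dividing through by 7 gives the monic gcd w^3 − 7w^2 − 9w + 63.

63 − 9w − 7w^2 + w^3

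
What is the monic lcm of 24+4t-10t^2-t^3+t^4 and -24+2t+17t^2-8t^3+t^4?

-96-88t+52t^2+38t^3-11t^4-4t^5+t^6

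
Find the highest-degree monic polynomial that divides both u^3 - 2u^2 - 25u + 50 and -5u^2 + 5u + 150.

u + 5

By polynomial division,
  u^3 - 2u^2 - 25u + 50 = (-(1/5)u + 1/5)(-5u^2 + 5u + 150) + (4u + 20)
  -5u^2 + 5u + 150 = (-(5/4)u + 15/2)(4u + 20) + (0)
Last nonzero remainder: 4u + 20. Dividing through by 4 gives the monic gcd u + 5.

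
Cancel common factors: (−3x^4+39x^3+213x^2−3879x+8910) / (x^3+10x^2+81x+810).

(−3x^3+69x^2−477x+891)/(x^2+81)

Euclidean algorithm in ℚ[x]:
  −3x^4+39x^3+213x^2−3879x+8910 = (−3x+69)(x^3+10x^2+81x+810) + (−234x^2−7038x−46980)
  x^3+10x^2+81x+810 = (−(1/234)x+29/338)(−234x^2−7038x−46980) + ((81810/169)x+818100/169)
  −234x^2−7038x−46980 = (−(2197/4545)x−4901/505)((81810/169)x+818100/169) + (0)
Last nonzero remainder: (81810/169)x+818100/169. Dividing through by 81810/169 gives the monic gcd x+10.
Cancel x+10 from numerator and denominator to get the reduced form.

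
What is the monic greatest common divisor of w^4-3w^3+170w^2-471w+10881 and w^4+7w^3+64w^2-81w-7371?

w^2+5w+117

Euclidean algorithm in ℚ[w]:
  w^4-3w^3+170w^2-471w+10881 = (w^4+7w^3+64w^2-81w-7371) + (-10w^3+106w^2-390w+18252)
  w^4+7w^3+64w^2-81w-7371 = (-(1/10)w-44/25)(-10w^3+106w^2-390w+18252) + ((5289/25)w^2+(5289/5)w+618813/25)
  -10w^3+106w^2-390w+18252 = (-(250/5289)w+1300/1763)((5289/25)w^2+(5289/5)w+618813/25) + (0)
Last nonzero remainder: (5289/25)w^2+(5289/5)w+618813/25. Dividing through by 5289/25 gives the monic gcd w^2+5w+117.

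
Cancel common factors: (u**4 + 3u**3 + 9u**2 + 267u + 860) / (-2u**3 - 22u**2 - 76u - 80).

(-u**2 + 6u - 43)/(2u + 4)

By polynomial division,
  u**4 + 3u**3 + 9u**2 + 267u + 860 = (-(1/2)u + 4)(-2u**3 - 22u**2 - 76u - 80) + (59u**2 + 531u + 1180)
  -2u**3 - 22u**2 - 76u - 80 = (-(2/59)u - 4/59)(59u**2 + 531u + 1180) + (0)
Last nonzero remainder: 59u**2 + 531u + 1180. Dividing through by 59 gives the monic gcd u**2 + 9u + 20.
Cancel u**2 + 9u + 20 from numerator and denominator to get the reduced form.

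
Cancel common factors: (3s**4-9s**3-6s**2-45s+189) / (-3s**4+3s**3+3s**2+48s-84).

(-s**2+6s-9)/(s**2-4s+4)

Repeated division with remainder:
  3s**4-9s**3-6s**2-45s+189 = (-1)(-3s**4+3s**3+3s**2+48s-84) + (-6s**3-3s**2+3s+105)
  -3s**4+3s**3+3s**2+48s-84 = ((1/2)s-3/4)(-6s**3-3s**2+3s+105) + (-(3/4)s**2-(9/4)s-21/4)
  -6s**3-3s**2+3s+105 = (8s-20)(-(3/4)s**2-(9/4)s-21/4) + (0)
Last nonzero remainder: -(3/4)s**2-(9/4)s-21/4. Dividing through by -3/4 gives the monic gcd s**2+3s+7.
Cancel s**2+3s+7 from numerator and denominator to get the reduced form.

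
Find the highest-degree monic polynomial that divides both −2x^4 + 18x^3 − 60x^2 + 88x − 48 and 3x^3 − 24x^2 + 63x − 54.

Euclidean algorithm in ℚ[x]:
  −2x^4 + 18x^3 − 60x^2 + 88x − 48 = (−(2/3)x + 2/3)(3x^3 − 24x^2 + 63x − 54) + (−2x^2 + 10x − 12)
  3x^3 − 24x^2 + 63x − 54 = (−(3/2)x + 9/2)(−2x^2 + 10x − 12) + (0)
Last nonzero remainder: −2x^2 + 10x − 12. Dividing through by −2 gives the monic gcd x^2 − 5x + 6.

x^2 − 5x + 6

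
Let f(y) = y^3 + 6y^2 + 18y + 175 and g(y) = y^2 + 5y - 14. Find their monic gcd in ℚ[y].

y + 7

By polynomial division,
  y^3 + 6y^2 + 18y + 175 = (y + 1)(y^2 + 5y - 14) + (27y + 189)
  y^2 + 5y - 14 = ((1/27)y - 2/27)(27y + 189) + (0)
Last nonzero remainder: 27y + 189. Dividing through by 27 gives the monic gcd y + 7.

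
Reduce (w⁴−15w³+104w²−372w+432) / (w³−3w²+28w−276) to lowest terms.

(w³−9w²+50w−72)/(w²+3w+46)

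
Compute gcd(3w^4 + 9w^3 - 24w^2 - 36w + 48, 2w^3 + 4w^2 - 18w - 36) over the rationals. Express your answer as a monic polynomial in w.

By polynomial division,
  3w^4 + 9w^3 - 24w^2 - 36w + 48 = ((3/2)w + 3/2)(2w^3 + 4w^2 - 18w - 36) + (-3w^2 + 45w + 102)
  2w^3 + 4w^2 - 18w - 36 = (-(2/3)w - 34/3)(-3w^2 + 45w + 102) + (560w + 1120)
  -3w^2 + 45w + 102 = (-(3/560)w + 51/560)(560w + 1120) + (0)
Last nonzero remainder: 560w + 1120. Dividing through by 560 gives the monic gcd w + 2.

w + 2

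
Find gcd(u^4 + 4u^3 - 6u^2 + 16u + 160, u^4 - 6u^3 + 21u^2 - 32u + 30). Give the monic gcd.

u^2 - 4u + 10

Apply the Euclidean algorithm:
  u^4 + 4u^3 - 6u^2 + 16u + 160 = (u^4 - 6u^3 + 21u^2 - 32u + 30) + (10u^3 - 27u^2 + 48u + 130)
  u^4 - 6u^3 + 21u^2 - 32u + 30 = ((1/10)u - 33/100)(10u^3 - 27u^2 + 48u + 130) + ((729/100)u^2 - (729/25)u + 729/10)
  10u^3 - 27u^2 + 48u + 130 = ((1000/729)u + 1300/729)((729/100)u^2 - (729/25)u + 729/10) + (0)
Last nonzero remainder: (729/100)u^2 - (729/25)u + 729/10. Dividing through by 729/100 gives the monic gcd u^2 - 4u + 10.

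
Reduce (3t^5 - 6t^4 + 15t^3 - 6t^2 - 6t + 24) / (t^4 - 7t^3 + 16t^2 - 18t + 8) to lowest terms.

Repeated division with remainder:
  3t^5 - 6t^4 + 15t^3 - 6t^2 - 6t + 24 = (3t + 15)(t^4 - 7t^3 + 16t^2 - 18t + 8) + (72t^3 - 192t^2 + 240t - 96)
  t^4 - 7t^3 + 16t^2 - 18t + 8 = ((1/72)t - 13/216)(72t^3 - 192t^2 + 240t - 96) + ((10/9)t^2 - (20/9)t + 20/9)
  72t^3 - 192t^2 + 240t - 96 = ((324/5)t - 216/5)((10/9)t^2 - (20/9)t + 20/9) + (0)
Last nonzero remainder: (10/9)t^2 - (20/9)t + 20/9. Dividing through by 10/9 gives the monic gcd t^2 - 2t + 2.
Cancel t^2 - 2t + 2 from numerator and denominator to get the reduced form.

(3t^3 + 9t + 12)/(t^2 - 5t + 4)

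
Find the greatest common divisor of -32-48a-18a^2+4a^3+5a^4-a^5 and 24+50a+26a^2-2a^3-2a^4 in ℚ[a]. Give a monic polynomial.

Apply the Euclidean algorithm:
  -a^5+5a^4+4a^3-18a^2-48a-32 = ((1/2)a-3)(-2a^4-2a^3+26a^2+50a+24) + (-15a^3+35a^2+90a+40)
  -2a^4-2a^3+26a^2+50a+24 = ((2/15)a+4/9)(-15a^3+35a^2+90a+40) + (-(14/9)a^2+(14/3)a+56/9)
  -15a^3+35a^2+90a+40 = ((135/14)a+45/7)(-(14/9)a^2+(14/3)a+56/9) + (0)
Last nonzero remainder: -(14/9)a^2+(14/3)a+56/9. Dividing through by -14/9 gives the monic gcd a^2-3a-4.

-4-3a+a^2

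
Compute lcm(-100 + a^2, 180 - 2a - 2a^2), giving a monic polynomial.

By polynomial division,
  a^2 - 100 = (-1/2)(-2a^2 - 2a + 180) + (-a - 10)
  -2a^2 - 2a + 180 = (2a - 18)(-a - 10) + (0)
Last nonzero remainder: -a - 10. Dividing through by -1 gives the monic gcd a + 10.
Then lcm(f, g) = f·g / gcd(f, g); expanding and making the result monic gives the answer.

900 - 100a - 9a^2 + a^3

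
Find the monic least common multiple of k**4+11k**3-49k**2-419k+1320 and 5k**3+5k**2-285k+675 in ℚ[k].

k**5+20k**4+50k**3-860k**2-2451k+11880

Repeated division with remainder:
  k**4+11k**3-49k**2-419k+1320 = ((1/5)k+2)(5k**3+5k**2-285k+675) + (-2k**2+16k-30)
  5k**3+5k**2-285k+675 = (-(5/2)k-45/2)(-2k**2+16k-30) + (0)
Last nonzero remainder: -2k**2+16k-30. Dividing through by -2 gives the monic gcd k**2-8k+15.
Then lcm(f, g) = f·g / gcd(f, g); expanding and making the result monic gives the answer.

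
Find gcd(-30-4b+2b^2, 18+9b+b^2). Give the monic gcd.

3+b

Apply the Euclidean algorithm:
  2b^2-4b-30 = (2)(b^2+9b+18) + (-22b-66)
  b^2+9b+18 = (-(1/22)b-3/11)(-22b-66) + (0)
Last nonzero remainder: -22b-66. Dividing through by -22 gives the monic gcd b+3.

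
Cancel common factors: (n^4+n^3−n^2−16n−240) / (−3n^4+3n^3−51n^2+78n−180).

By polynomial division,
  n^4+n^3−n^2−16n−240 = (−1/3)(−3n^4+3n^3−51n^2+78n−180) + (2n^3−18n^2+10n−300)
  −3n^4+3n^3−51n^2+78n−180 = (−(3/2)n−12)(2n^3−18n^2+10n−300) + (−252n^2−252n−3780)
  2n^3−18n^2+10n−300 = (−(1/126)n+5/63)(−252n^2−252n−3780) + (0)
Last nonzero remainder: −252n^2−252n−3780. Dividing through by −252 gives the monic gcd n^2+n+15.
Cancel n^2+n+15 from numerator and denominator to get the reduced form.

(−n^2+16)/(3n^2−6n+12)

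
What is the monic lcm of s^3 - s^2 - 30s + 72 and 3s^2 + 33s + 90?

Repeated division with remainder:
  s^3 - s^2 - 30s + 72 = ((1/3)s - 4)(3s^2 + 33s + 90) + (72s + 432)
  3s^2 + 33s + 90 = ((1/24)s + 5/24)(72s + 432) + (0)
Last nonzero remainder: 72s + 432. Dividing through by 72 gives the monic gcd s + 6.
Then lcm(f, g) = f·g / gcd(f, g); expanding and making the result monic gives the answer.

s^4 + 4s^3 - 35s^2 - 78s + 360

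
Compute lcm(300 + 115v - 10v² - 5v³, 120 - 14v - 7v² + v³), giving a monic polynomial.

Euclidean algorithm in ℚ[v]:
  -5v³ - 10v² + 115v + 300 = (-5)(v³ - 7v² - 14v + 120) + (-45v² + 45v + 900)
  v³ - 7v² - 14v + 120 = (-(1/45)v + 2/15)(-45v² + 45v + 900) + (0)
Last nonzero remainder: -45v² + 45v + 900. Dividing through by -45 gives the monic gcd v² - v - 20.
Then lcm(f, g) = f·g / gcd(f, g); expanding and making the result monic gives the answer.

360 + 78v - 35v² - 4v³ + v⁴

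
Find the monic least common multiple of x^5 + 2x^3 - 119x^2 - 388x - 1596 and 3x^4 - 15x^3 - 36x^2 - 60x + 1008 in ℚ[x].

Repeated division with remainder:
  x^5 + 2x^3 - 119x^2 - 388x - 1596 = ((1/3)x + 5/3)(3x^4 - 15x^3 - 36x^2 - 60x + 1008) + (39x^3 - 39x^2 - 624x - 3276)
  3x^4 - 15x^3 - 36x^2 - 60x + 1008 = ((1/13)x - 4/13)(39x^3 - 39x^2 - 624x - 3276) + (0)
Last nonzero remainder: 39x^3 - 39x^2 - 624x - 3276. Dividing through by 39 gives the monic gcd x^3 - x^2 - 16x - 84.
Then lcm(f, g) = f·g / gcd(f, g); expanding and making the result monic gives the answer.

x^6 - 4x^5 + 2x^4 - 127x^3 + 88x^2 - 44x + 6384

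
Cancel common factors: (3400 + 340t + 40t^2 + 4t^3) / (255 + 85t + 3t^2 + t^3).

(40 + 4t)/(3 + t)

By polynomial division,
  4t^3 + 40t^2 + 340t + 3400 = (4)(t^3 + 3t^2 + 85t + 255) + (28t^2 + 2380)
  t^3 + 3t^2 + 85t + 255 = ((1/28)t + 3/28)(28t^2 + 2380) + (0)
Last nonzero remainder: 28t^2 + 2380. Dividing through by 28 gives the monic gcd t^2 + 85.
Cancel t^2 + 85 from numerator and denominator to get the reduced form.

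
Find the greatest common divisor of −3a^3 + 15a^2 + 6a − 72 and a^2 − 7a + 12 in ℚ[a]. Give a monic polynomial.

a^2 − 7a + 12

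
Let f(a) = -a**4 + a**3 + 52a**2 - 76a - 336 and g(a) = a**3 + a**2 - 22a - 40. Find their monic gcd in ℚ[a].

a + 2

Euclidean algorithm in ℚ[a]:
  -a**4 + a**3 + 52a**2 - 76a - 336 = (-a + 2)(a**3 + a**2 - 22a - 40) + (28a**2 - 72a - 256)
  a**3 + a**2 - 22a - 40 = ((1/28)a + 25/196)(28a**2 - 72a - 256) + (-(180/49)a - 360/49)
  28a**2 - 72a - 256 = (-(343/45)a + 1568/45)(-(180/49)a - 360/49) + (0)
Last nonzero remainder: -(180/49)a - 360/49. Dividing through by -180/49 gives the monic gcd a + 2.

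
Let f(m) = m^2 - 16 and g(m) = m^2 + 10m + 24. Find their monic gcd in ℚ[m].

m + 4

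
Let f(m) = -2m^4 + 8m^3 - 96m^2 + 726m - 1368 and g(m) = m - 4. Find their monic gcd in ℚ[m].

m - 4

Repeated division with remainder:
  -2m^4 + 8m^3 - 96m^2 + 726m - 1368 = (-2m^3 - 96m + 342)(m - 4) + (0)
The last nonzero remainder m - 4 is already monic.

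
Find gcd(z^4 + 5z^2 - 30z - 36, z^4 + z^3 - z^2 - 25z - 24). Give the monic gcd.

Apply the Euclidean algorithm:
  z^4 + 5z^2 - 30z - 36 = (z^4 + z^3 - z^2 - 25z - 24) + (-z^3 + 6z^2 - 5z - 12)
  z^4 + z^3 - z^2 - 25z - 24 = (-z - 7)(-z^3 + 6z^2 - 5z - 12) + (36z^2 - 72z - 108)
  -z^3 + 6z^2 - 5z - 12 = (-(1/36)z + 1/9)(36z^2 - 72z - 108) + (0)
Last nonzero remainder: 36z^2 - 72z - 108. Dividing through by 36 gives the monic gcd z^2 - 2z - 3.

z^2 - 2z - 3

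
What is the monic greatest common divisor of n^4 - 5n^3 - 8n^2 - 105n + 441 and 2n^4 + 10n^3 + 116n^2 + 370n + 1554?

n^2 + 5n + 21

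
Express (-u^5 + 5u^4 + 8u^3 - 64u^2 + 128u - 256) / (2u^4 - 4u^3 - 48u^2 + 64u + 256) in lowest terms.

Apply the Euclidean algorithm:
  -u^5 + 5u^4 + 8u^3 - 64u^2 + 128u - 256 = (-(1/2)u + 3/2)(2u^4 - 4u^3 - 48u^2 + 64u + 256) + (-10u^3 + 40u^2 + 160u - 640)
  2u^4 - 4u^3 - 48u^2 + 64u + 256 = (-(1/5)u - 2/5)(-10u^3 + 40u^2 + 160u - 640) + (0)
Last nonzero remainder: -10u^3 + 40u^2 + 160u - 640. Dividing through by -10 gives the monic gcd u^3 - 4u^2 - 16u + 64.
Cancel u^3 - 4u^2 - 16u + 64 from numerator and denominator to get the reduced form.

(-u^2 + u - 4)/(2u + 4)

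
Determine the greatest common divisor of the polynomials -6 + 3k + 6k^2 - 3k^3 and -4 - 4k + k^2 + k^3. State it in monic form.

-2 - k + k^2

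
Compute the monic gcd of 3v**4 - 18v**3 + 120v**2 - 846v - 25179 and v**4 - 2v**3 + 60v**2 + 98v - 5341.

Euclidean algorithm in ℚ[v]:
  3v**4 - 18v**3 + 120v**2 - 846v - 25179 = (3)(v**4 - 2v**3 + 60v**2 + 98v - 5341) + (-12v**3 - 60v**2 - 1140v - 9156)
  v**4 - 2v**3 + 60v**2 + 98v - 5341 = (-(1/12)v + 7/12)(-12v**3 - 60v**2 - 1140v - 9156) + (0)
Last nonzero remainder: -12v**3 - 60v**2 - 1140v - 9156. Dividing through by -12 gives the monic gcd v**3 + 5v**2 + 95v + 763.

v**3 + 5v**2 + 95v + 763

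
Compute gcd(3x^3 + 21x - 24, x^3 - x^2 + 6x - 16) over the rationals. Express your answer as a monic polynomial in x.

x^2 + x + 8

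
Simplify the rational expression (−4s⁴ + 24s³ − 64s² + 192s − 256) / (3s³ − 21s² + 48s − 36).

(−4s³ + 16s² − 32s + 128)/(3s² − 15s + 18)

Euclidean algorithm in ℚ[s]:
  −4s⁴ + 24s³ − 64s² + 192s − 256 = (−(4/3)s − 4/3)(3s³ − 21s² + 48s − 36) + (−28s² + 208s − 304)
  3s³ − 21s² + 48s − 36 = (−(3/28)s − 9/196)(−28s² + 208s − 304) + ((1224/49)s − 2448/49)
  −28s² + 208s − 304 = (−(343/306)s + 931/153)((1224/49)s − 2448/49) + (0)
Last nonzero remainder: (1224/49)s − 2448/49. Dividing through by 1224/49 gives the monic gcd s − 2.
Cancel s − 2 from numerator and denominator to get the reduced form.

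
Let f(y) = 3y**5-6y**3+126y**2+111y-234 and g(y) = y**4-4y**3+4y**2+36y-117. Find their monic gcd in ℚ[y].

Repeated division with remainder:
  3y**5-6y**3+126y**2+111y-234 = (3y+12)(y**4-4y**3+4y**2+36y-117) + (30y**3-30y**2+30y+1170)
  y**4-4y**3+4y**2+36y-117 = ((1/30)y-1/10)(30y**3-30y**2+30y+1170) + (0)
Last nonzero remainder: 30y**3-30y**2+30y+1170. Dividing through by 30 gives the monic gcd y**3-y**2+y+39.

y**3-y**2+y+39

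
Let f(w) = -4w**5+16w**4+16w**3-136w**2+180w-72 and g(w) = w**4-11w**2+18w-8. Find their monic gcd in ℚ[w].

w**3-4w**2+5w-2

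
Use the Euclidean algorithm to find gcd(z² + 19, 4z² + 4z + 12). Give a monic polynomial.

Repeated division with remainder:
  z² + 19 = (1/4)(4z² + 4z + 12) + (-z + 16)
  4z² + 4z + 12 = (-4z - 68)(-z + 16) + (1100)
  -z + 16 = (-(1/1100)z + 4/275)(1100) + (0)
The last nonzero remainder is the constant 1100, so the polynomials are coprime and gcd = 1.

1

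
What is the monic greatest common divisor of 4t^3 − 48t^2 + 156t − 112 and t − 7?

Apply the Euclidean algorithm:
  4t^3 − 48t^2 + 156t − 112 = (4t^2 − 20t + 16)(t − 7) + (0)
The last nonzero remainder t − 7 is already monic.

t − 7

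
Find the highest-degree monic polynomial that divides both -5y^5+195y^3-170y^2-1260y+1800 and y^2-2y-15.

Euclidean algorithm in ℚ[y]:
  -5y^5+195y^3-170y^2-1260y+1800 = (-5y^3-10y^2+100y-120)(y^2-2y-15) + (0)
The last nonzero remainder y^2-2y-15 is already monic.

y^2-2y-15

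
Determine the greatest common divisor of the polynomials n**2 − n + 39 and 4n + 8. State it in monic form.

Repeated division with remainder:
  n**2 − n + 39 = ((1/4)n − 3/4)(4n + 8) + (45)
  4n + 8 = ((4/45)n + 8/45)(45) + (0)
The last nonzero remainder is the constant 45, so the polynomials are coprime and gcd = 1.

1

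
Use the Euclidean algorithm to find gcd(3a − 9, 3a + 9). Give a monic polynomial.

1

By polynomial division,
  3a − 9 = (3a + 9) + (−18)
  3a + 9 = (−(1/6)a − 1/2)(−18) + (0)
The last nonzero remainder is the constant −18, so the polynomials are coprime and gcd = 1.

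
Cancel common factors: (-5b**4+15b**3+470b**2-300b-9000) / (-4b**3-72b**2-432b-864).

(5b**2-75b+250)/(4b+24)

By polynomial division,
  -5b**4+15b**3+470b**2-300b-9000 = ((5/4)b-105/4)(-4b**3-72b**2-432b-864) + (-880b**2-10560b-31680)
  -4b**3-72b**2-432b-864 = ((1/220)b+3/110)(-880b**2-10560b-31680) + (0)
Last nonzero remainder: -880b**2-10560b-31680. Dividing through by -880 gives the monic gcd b**2+12b+36.
Cancel b**2+12b+36 from numerator and denominator to get the reduced form.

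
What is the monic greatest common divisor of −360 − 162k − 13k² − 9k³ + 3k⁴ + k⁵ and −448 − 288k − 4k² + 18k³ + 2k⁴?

Apply the Euclidean algorithm:
  k⁵ + 3k⁴ − 9k³ − 13k² − 162k − 360 = ((1/2)k − 3)(2k⁴ + 18k³ − 4k² − 288k − 448) + (47k³ + 119k² − 802k − 1704)
  2k⁴ + 18k³ − 4k² − 288k − 448 = ((2/47)k + 608/2209)(47k³ + 119k² − 802k − 1704) + (−(5800/2209)k² + (11600/2209)k + 46400/2209)
  47k³ + 119k² − 802k − 1704 = (−(103823/5800)k − 470517/5800)(−(5800/2209)k² + (11600/2209)k + 46400/2209) + (0)
Last nonzero remainder: −(5800/2209)k² + (11600/2209)k + 46400/2209. Dividing through by −5800/2209 gives the monic gcd k² − 2k − 8.

−8 − 2k + k²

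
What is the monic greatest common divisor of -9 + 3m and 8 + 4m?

1

Euclidean algorithm in ℚ[m]:
  3m - 9 = (3/4)(4m + 8) + (-15)
  4m + 8 = (-(4/15)m - 8/15)(-15) + (0)
The last nonzero remainder is the constant -15, so the polynomials are coprime and gcd = 1.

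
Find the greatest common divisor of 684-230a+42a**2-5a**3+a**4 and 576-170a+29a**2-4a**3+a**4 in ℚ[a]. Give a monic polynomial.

18-7a+a**2

Apply the Euclidean algorithm:
  a**4-5a**3+42a**2-230a+684 = (a**4-4a**3+29a**2-170a+576) + (-a**3+13a**2-60a+108)
  a**4-4a**3+29a**2-170a+576 = (-a-9)(-a**3+13a**2-60a+108) + (86a**2-602a+1548)
  -a**3+13a**2-60a+108 = (-(1/86)a+3/43)(86a**2-602a+1548) + (0)
Last nonzero remainder: 86a**2-602a+1548. Dividing through by 86 gives the monic gcd a**2-7a+18.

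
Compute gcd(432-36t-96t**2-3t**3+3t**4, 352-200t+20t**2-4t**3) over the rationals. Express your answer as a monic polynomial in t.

Euclidean algorithm in ℚ[t]:
  3t**4-3t**3-96t**2-36t+432 = (-(3/4)t-3)(-4t**3+20t**2-200t+352) + (-186t**2-372t+1488)
  -4t**3+20t**2-200t+352 = ((2/93)t-14/93)(-186t**2-372t+1488) + (-288t+576)
  -186t**2-372t+1488 = ((31/48)t+31/12)(-288t+576) + (0)
Last nonzero remainder: -288t+576. Dividing through by -288 gives the monic gcd t-2.

-2+t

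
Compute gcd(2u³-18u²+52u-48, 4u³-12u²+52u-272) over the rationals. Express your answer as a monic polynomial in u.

Apply the Euclidean algorithm:
  2u³-18u²+52u-48 = (1/2)(4u³-12u²+52u-272) + (-12u²+26u+88)
  4u³-12u²+52u-272 = (-(1/3)u+5/18)(-12u²+26u+88) + ((667/9)u-2668/9)
  -12u²+26u+88 = (-(108/667)u-198/667)((667/9)u-2668/9) + (0)
Last nonzero remainder: (667/9)u-2668/9. Dividing through by 667/9 gives the monic gcd u-4.

u-4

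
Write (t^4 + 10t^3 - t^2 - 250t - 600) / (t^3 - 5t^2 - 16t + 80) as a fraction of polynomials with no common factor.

By polynomial division,
  t^4 + 10t^3 - t^2 - 250t - 600 = (t + 15)(t^3 - 5t^2 - 16t + 80) + (90t^2 - 90t - 1800)
  t^3 - 5t^2 - 16t + 80 = ((1/90)t - 2/45)(90t^2 - 90t - 1800) + (0)
Last nonzero remainder: 90t^2 - 90t - 1800. Dividing through by 90 gives the monic gcd t^2 - t - 20.
Cancel t^2 - t - 20 from numerator and denominator to get the reduced form.

(t^2 + 11t + 30)/(t - 4)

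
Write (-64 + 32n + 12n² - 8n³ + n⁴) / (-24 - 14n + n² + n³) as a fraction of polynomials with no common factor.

Apply the Euclidean algorithm:
  n⁴ - 8n³ + 12n² + 32n - 64 = (n - 9)(n³ + n² - 14n - 24) + (35n² - 70n - 280)
  n³ + n² - 14n - 24 = ((1/35)n + 3/35)(35n² - 70n - 280) + (0)
Last nonzero remainder: 35n² - 70n - 280. Dividing through by 35 gives the monic gcd n² - 2n - 8.
Cancel n² - 2n - 8 from numerator and denominator to get the reduced form.

(8 - 6n + n²)/(3 + n)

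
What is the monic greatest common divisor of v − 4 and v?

Euclidean algorithm in ℚ[v]:
  v − 4 = (v) + (−4)
  v = (−(1/4)v)(−4) + (0)
The last nonzero remainder is the constant −4, so the polynomials are coprime and gcd = 1.

1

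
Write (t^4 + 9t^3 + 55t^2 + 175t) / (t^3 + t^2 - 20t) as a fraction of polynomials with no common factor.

Euclidean algorithm in ℚ[t]:
  t^4 + 9t^3 + 55t^2 + 175t = (t + 8)(t^3 + t^2 - 20t) + (67t^2 + 335t)
  t^3 + t^2 - 20t = ((1/67)t - 4/67)(67t^2 + 335t) + (0)
Last nonzero remainder: 67t^2 + 335t. Dividing through by 67 gives the monic gcd t^2 + 5t.
Cancel t^2 + 5t from numerator and denominator to get the reduced form.

(t^2 + 4t + 35)/(t - 4)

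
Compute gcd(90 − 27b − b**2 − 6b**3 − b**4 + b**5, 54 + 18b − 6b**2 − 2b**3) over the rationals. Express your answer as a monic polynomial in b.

Apply the Euclidean algorithm:
  b**5 − b**4 − 6b**3 − b**2 − 27b + 90 = (−(1/2)b**2 + 2b − 15/2)(−2b**3 − 6b**2 + 18b + 54) + (−55b**2 + 495)
  −2b**3 − 6b**2 + 18b + 54 = ((2/55)b + 6/55)(−55b**2 + 495) + (0)
Last nonzero remainder: −55b**2 + 495. Dividing through by −55 gives the monic gcd b**2 − 9.

−9 + b**2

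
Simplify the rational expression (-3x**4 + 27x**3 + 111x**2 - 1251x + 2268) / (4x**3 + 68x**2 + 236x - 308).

By polynomial division,
  -3x**4 + 27x**3 + 111x**2 - 1251x + 2268 = (-(3/4)x + 39/2)(4x**3 + 68x**2 + 236x - 308) + (-1038x**2 - 6084x + 8274)
  4x**3 + 68x**2 + 236x - 308 = (-(2/519)x - 3854/89787)(-1038x**2 - 6084x + 8274) + ((201600/29929)x + 1411200/29929)
  -1038x**2 - 6084x + 8274 = (-(5177717/33600)x + 5896013/33600)((201600/29929)x + 1411200/29929) + (0)
Last nonzero remainder: (201600/29929)x + 1411200/29929. Dividing through by 201600/29929 gives the monic gcd x + 7.
Cancel x + 7 from numerator and denominator to get the reduced form.

(-3x**3 + 48x**2 - 225x + 324)/(4x**2 + 40x - 44)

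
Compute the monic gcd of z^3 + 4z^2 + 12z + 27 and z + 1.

1

Euclidean algorithm in ℚ[z]:
  z^3 + 4z^2 + 12z + 27 = (z^2 + 3z + 9)(z + 1) + (18)
  z + 1 = ((1/18)z + 1/18)(18) + (0)
The last nonzero remainder is the constant 18, so the polynomials are coprime and gcd = 1.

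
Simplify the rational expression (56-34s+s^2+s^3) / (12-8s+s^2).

By polynomial division,
  s^3+s^2-34s+56 = (s+9)(s^2-8s+12) + (26s-52)
  s^2-8s+12 = ((1/26)s-3/13)(26s-52) + (0)
Last nonzero remainder: 26s-52. Dividing through by 26 gives the monic gcd s-2.
Cancel s-2 from numerator and denominator to get the reduced form.

(-28+3s+s^2)/(-6+s)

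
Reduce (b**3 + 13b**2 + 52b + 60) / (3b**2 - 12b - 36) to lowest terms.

(b**2 + 11b + 30)/(3b - 18)

By polynomial division,
  b**3 + 13b**2 + 52b + 60 = ((1/3)b + 17/3)(3b**2 - 12b - 36) + (132b + 264)
  3b**2 - 12b - 36 = ((1/44)b - 3/22)(132b + 264) + (0)
Last nonzero remainder: 132b + 264. Dividing through by 132 gives the monic gcd b + 2.
Cancel b + 2 from numerator and denominator to get the reduced form.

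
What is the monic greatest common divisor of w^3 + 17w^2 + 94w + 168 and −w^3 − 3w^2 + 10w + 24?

Euclidean algorithm in ℚ[w]:
  w^3 + 17w^2 + 94w + 168 = (−1)(−w^3 − 3w^2 + 10w + 24) + (14w^2 + 104w + 192)
  −w^3 − 3w^2 + 10w + 24 = (−(1/14)w + 31/98)(14w^2 + 104w + 192) + (−(450/49)w − 1800/49)
  14w^2 + 104w + 192 = (−(343/225)w − 392/75)(−(450/49)w − 1800/49) + (0)
Last nonzero remainder: −(450/49)w − 1800/49. Dividing through by −450/49 gives the monic gcd w + 4.

w + 4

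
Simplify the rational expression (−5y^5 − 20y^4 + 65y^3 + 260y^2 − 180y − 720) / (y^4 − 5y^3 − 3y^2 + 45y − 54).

(−5y^2 − 30y − 40)/(y − 3)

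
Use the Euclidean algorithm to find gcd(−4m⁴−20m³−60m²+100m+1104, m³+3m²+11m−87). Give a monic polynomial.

Repeated division with remainder:
  −4m⁴−20m³−60m²+100m+1104 = (−4m−8)(m³+3m²+11m−87) + (8m²−160m+408)
  m³+3m²+11m−87 = ((1/8)m+23/8)(8m²−160m+408) + (420m−1260)
  8m²−160m+408 = ((2/105)m−34/105)(420m−1260) + (0)
Last nonzero remainder: 420m−1260. Dividing through by 420 gives the monic gcd m−3.

m−3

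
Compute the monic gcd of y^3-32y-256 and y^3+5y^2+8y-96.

Repeated division with remainder:
  y^3-32y-256 = (y^3+5y^2+8y-96) + (-5y^2-40y-160)
  y^3+5y^2+8y-96 = (-(1/5)y+3/5)(-5y^2-40y-160) + (0)
Last nonzero remainder: -5y^2-40y-160. Dividing through by -5 gives the monic gcd y^2+8y+32.

y^2+8y+32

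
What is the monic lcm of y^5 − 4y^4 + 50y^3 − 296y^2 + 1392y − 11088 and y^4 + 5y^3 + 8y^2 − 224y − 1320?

Repeated division with remainder:
  y^5 − 4y^4 + 50y^3 − 296y^2 + 1392y − 11088 = (y − 9)(y^4 + 5y^3 + 8y^2 − 224y − 1320) + (87y^3 + 696y − 22968)
  y^4 + 5y^3 + 8y^2 − 224y − 1320 = ((1/87)y + 5/87)(87y^3 + 696y − 22968) + (0)
Last nonzero remainder: 87y^3 + 696y − 22968. Dividing through by 87 gives the monic gcd y^3 + 8y − 264.
Then lcm(f, g) = f·g / gcd(f, g); expanding and making the result monic gives the answer.

y^6 + y^5 + 30y^4 − 46y^3 − 88y^2 − 4128y − 55440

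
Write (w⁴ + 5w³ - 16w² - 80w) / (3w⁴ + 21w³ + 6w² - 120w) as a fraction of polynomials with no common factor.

Apply the Euclidean algorithm:
  w⁴ + 5w³ - 16w² - 80w = (1/3)(3w⁴ + 21w³ + 6w² - 120w) + (-2w³ - 18w² - 40w)
  3w⁴ + 21w³ + 6w² - 120w = (-(3/2)w + 3)(-2w³ - 18w² - 40w) + (0)
Last nonzero remainder: -2w³ - 18w² - 40w. Dividing through by -2 gives the monic gcd w³ + 9w² + 20w.
Cancel w³ + 9w² + 20w from numerator and denominator to get the reduced form.

(w - 4)/(3w - 6)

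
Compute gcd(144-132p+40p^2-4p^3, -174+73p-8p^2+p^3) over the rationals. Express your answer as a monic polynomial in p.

By polynomial division,
  -4p^3+40p^2-132p+144 = (-4)(p^3-8p^2+73p-174) + (8p^2+160p-552)
  p^3-8p^2+73p-174 = ((1/8)p-7/2)(8p^2+160p-552) + (702p-2106)
  8p^2+160p-552 = ((4/351)p+92/351)(702p-2106) + (0)
Last nonzero remainder: 702p-2106. Dividing through by 702 gives the monic gcd p-3.

-3+p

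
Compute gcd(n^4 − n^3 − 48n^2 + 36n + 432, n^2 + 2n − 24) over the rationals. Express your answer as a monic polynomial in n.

n^2 + 2n − 24

Apply the Euclidean algorithm:
  n^4 − n^3 − 48n^2 + 36n + 432 = (n^2 − 3n − 18)(n^2 + 2n − 24) + (0)
The last nonzero remainder n^2 + 2n − 24 is already monic.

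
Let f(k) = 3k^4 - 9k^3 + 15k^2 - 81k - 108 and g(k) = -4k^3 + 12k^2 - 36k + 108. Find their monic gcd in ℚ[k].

k^2 + 9

Euclidean algorithm in ℚ[k]:
  3k^4 - 9k^3 + 15k^2 - 81k - 108 = (-(3/4)k)(-4k^3 + 12k^2 - 36k + 108) + (-12k^2 - 108)
  -4k^3 + 12k^2 - 36k + 108 = ((1/3)k - 1)(-12k^2 - 108) + (0)
Last nonzero remainder: -12k^2 - 108. Dividing through by -12 gives the monic gcd k^2 + 9.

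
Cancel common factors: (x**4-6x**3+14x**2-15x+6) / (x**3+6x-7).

(x**3-5x**2+9x-6)/(x**2+x+7)

Euclidean algorithm in ℚ[x]:
  x**4-6x**3+14x**2-15x+6 = (x-6)(x**3+6x-7) + (8x**2+28x-36)
  x**3+6x-7 = ((1/8)x-7/16)(8x**2+28x-36) + ((91/4)x-91/4)
  8x**2+28x-36 = ((32/91)x+144/91)((91/4)x-91/4) + (0)
Last nonzero remainder: (91/4)x-91/4. Dividing through by 91/4 gives the monic gcd x-1.
Cancel x-1 from numerator and denominator to get the reduced form.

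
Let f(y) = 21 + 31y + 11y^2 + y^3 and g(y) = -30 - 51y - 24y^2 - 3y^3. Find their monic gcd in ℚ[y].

1 + y

Euclidean algorithm in ℚ[y]:
  y^3 + 11y^2 + 31y + 21 = (-1/3)(-3y^3 - 24y^2 - 51y - 30) + (3y^2 + 14y + 11)
  -3y^3 - 24y^2 - 51y - 30 = (-y - 10/3)(3y^2 + 14y + 11) + ((20/3)y + 20/3)
  3y^2 + 14y + 11 = ((9/20)y + 33/20)((20/3)y + 20/3) + (0)
Last nonzero remainder: (20/3)y + 20/3. Dividing through by 20/3 gives the monic gcd y + 1.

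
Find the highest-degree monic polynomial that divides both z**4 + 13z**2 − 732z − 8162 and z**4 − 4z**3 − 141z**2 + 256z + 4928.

z**2 − 4z − 77

Repeated division with remainder:
  z**4 + 13z**2 − 732z − 8162 = (z**4 − 4z**3 − 141z**2 + 256z + 4928) + (4z**3 + 154z**2 − 988z − 13090)
  z**4 − 4z**3 − 141z**2 + 256z + 4928 = ((1/4)z − 85/8)(4z**3 + 154z**2 − 988z − 13090) + ((6969/4)z**2 − 6969z − 536613/4)
  4z**3 + 154z**2 − 988z − 13090 = ((16/6969)z + 680/6969)((6969/4)z**2 − 6969z − 536613/4) + (0)
Last nonzero remainder: (6969/4)z**2 − 6969z − 536613/4. Dividing through by 6969/4 gives the monic gcd z**2 − 4z − 77.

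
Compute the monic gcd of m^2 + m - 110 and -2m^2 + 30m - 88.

1

By polynomial division,
  m^2 + m - 110 = (-1/2)(-2m^2 + 30m - 88) + (16m - 154)
  -2m^2 + 30m - 88 = (-(1/8)m + 43/64)(16m - 154) + (495/32)
  16m - 154 = ((512/495)m - 448/45)(495/32) + (0)
The last nonzero remainder is the constant 495/32, so the polynomials are coprime and gcd = 1.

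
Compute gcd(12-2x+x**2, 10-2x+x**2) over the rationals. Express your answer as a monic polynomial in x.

1

By polynomial division,
  x**2-2x+12 = (x**2-2x+10) + (2)
  x**2-2x+10 = ((1/2)x**2-x+5)(2) + (0)
The last nonzero remainder is the constant 2, so the polynomials are coprime and gcd = 1.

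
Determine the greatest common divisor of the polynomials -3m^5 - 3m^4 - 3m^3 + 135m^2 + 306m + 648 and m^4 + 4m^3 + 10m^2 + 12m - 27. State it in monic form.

m^2 + 2m + 9

Repeated division with remainder:
  -3m^5 - 3m^4 - 3m^3 + 135m^2 + 306m + 648 = (-3m + 9)(m^4 + 4m^3 + 10m^2 + 12m - 27) + (-9m^3 + 81m^2 + 117m + 891)
  m^4 + 4m^3 + 10m^2 + 12m - 27 = (-(1/9)m - 13/9)(-9m^3 + 81m^2 + 117m + 891) + (140m^2 + 280m + 1260)
  -9m^3 + 81m^2 + 117m + 891 = (-(9/140)m + 99/140)(140m^2 + 280m + 1260) + (0)
Last nonzero remainder: 140m^2 + 280m + 1260. Dividing through by 140 gives the monic gcd m^2 + 2m + 9.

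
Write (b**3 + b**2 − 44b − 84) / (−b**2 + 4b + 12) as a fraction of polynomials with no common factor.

(−b**2 + b + 42)/(b − 6)

By polynomial division,
  b**3 + b**2 − 44b − 84 = (−b − 5)(−b**2 + 4b + 12) + (−12b − 24)
  −b**2 + 4b + 12 = ((1/12)b − 1/2)(−12b − 24) + (0)
Last nonzero remainder: −12b − 24. Dividing through by −12 gives the monic gcd b + 2.
Cancel b + 2 from numerator and denominator to get the reduced form.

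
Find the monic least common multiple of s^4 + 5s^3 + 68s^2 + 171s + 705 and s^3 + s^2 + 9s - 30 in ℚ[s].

s^5 + 3s^4 + 58s^3 + 35s^2 + 363s - 1410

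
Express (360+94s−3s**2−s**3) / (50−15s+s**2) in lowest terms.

Repeated division with remainder:
  −s**3−3s**2+94s+360 = (−s−18)(s**2−15s+50) + (−126s+1260)
  s**2−15s+50 = (−(1/126)s+5/126)(−126s+1260) + (0)
Last nonzero remainder: −126s+1260. Dividing through by −126 gives the monic gcd s−10.
Cancel s−10 from numerator and denominator to get the reduced form.

(−36−13s−s**2)/(−5+s)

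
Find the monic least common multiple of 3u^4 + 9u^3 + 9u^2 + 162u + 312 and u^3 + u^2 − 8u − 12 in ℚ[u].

u^6 + 2u^5 − 6u^4 + 33u^3 + 32u^2 − 428u − 624

Repeated division with remainder:
  3u^4 + 9u^3 + 9u^2 + 162u + 312 = (3u + 6)(u^3 + u^2 − 8u − 12) + (27u^2 + 246u + 384)
  u^3 + u^2 − 8u − 12 = ((1/27)u − 73/243)(27u^2 + 246u + 384) + ((4186/81)u + 8372/81)
  27u^2 + 246u + 384 = ((2187/4186)u + 7776/2093)((4186/81)u + 8372/81) + (0)
Last nonzero remainder: (4186/81)u + 8372/81. Dividing through by 4186/81 gives the monic gcd u + 2.
Then lcm(f, g) = f·g / gcd(f, g); expanding and making the result monic gives the answer.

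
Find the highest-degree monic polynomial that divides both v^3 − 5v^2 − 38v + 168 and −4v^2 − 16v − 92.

1

Apply the Euclidean algorithm:
  v^3 − 5v^2 − 38v + 168 = (−(1/4)v + 9/4)(−4v^2 − 16v − 92) + (−25v + 375)
  −4v^2 − 16v − 92 = ((4/25)v + 76/25)(−25v + 375) + (−1232)
  −25v + 375 = ((25/1232)v − 375/1232)(−1232) + (0)
The last nonzero remainder is the constant −1232, so the polynomials are coprime and gcd = 1.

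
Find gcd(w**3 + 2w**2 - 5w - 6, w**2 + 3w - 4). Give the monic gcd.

1

By polynomial division,
  w**3 + 2w**2 - 5w - 6 = (w - 1)(w**2 + 3w - 4) + (2w - 10)
  w**2 + 3w - 4 = ((1/2)w + 4)(2w - 10) + (36)
  2w - 10 = ((1/18)w - 5/18)(36) + (0)
The last nonzero remainder is the constant 36, so the polynomials are coprime and gcd = 1.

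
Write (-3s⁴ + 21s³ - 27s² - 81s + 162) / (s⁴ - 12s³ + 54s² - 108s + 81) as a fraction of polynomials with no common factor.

(-3s - 6)/(s - 3)

Euclidean algorithm in ℚ[s]:
  -3s⁴ + 21s³ - 27s² - 81s + 162 = (-3)(s⁴ - 12s³ + 54s² - 108s + 81) + (-15s³ + 135s² - 405s + 405)
  s⁴ - 12s³ + 54s² - 108s + 81 = (-(1/15)s + 1/5)(-15s³ + 135s² - 405s + 405) + (0)
Last nonzero remainder: -15s³ + 135s² - 405s + 405. Dividing through by -15 gives the monic gcd s³ - 9s² + 27s - 27.
Cancel s³ - 9s² + 27s - 27 from numerator and denominator to get the reduced form.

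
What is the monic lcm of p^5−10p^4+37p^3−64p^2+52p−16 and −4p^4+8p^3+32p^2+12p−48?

p^7−7p^6+10p^5+17p^4−29p^3−52p^2+108p−48

Euclidean algorithm in ℚ[p]:
  p^5−10p^4+37p^3−64p^2+52p−16 = (−(1/4)p+2)(−4p^4+8p^3+32p^2+12p−48) + (29p^3−125p^2+16p+80)
  −4p^4+8p^3+32p^2+12p−48 = (−(4/29)p−268/841)(29p^3−125p^2+16p+80) + (−(4732/841)p^2+(23660/841)p−18928/841)
  29p^3−125p^2+16p+80 = (−(24389/4732)p−4205/1183)(−(4732/841)p^2+(23660/841)p−18928/841) + (0)
Last nonzero remainder: −(4732/841)p^2+(23660/841)p−18928/841. Dividing through by −4732/841 gives the monic gcd p^2−5p+4.
Then lcm(f, g) = f·g / gcd(f, g); expanding and making the result monic gives the answer.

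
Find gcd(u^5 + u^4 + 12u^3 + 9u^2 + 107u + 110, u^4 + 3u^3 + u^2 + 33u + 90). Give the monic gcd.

By polynomial division,
  u^5 + u^4 + 12u^3 + 9u^2 + 107u + 110 = (u − 2)(u^4 + 3u^3 + u^2 + 33u + 90) + (17u^3 − 22u^2 + 83u + 290)
  u^4 + 3u^3 + u^2 + 33u + 90 = ((1/17)u + 73/289)(17u^3 − 22u^2 + 83u + 290) + ((484/289)u^2 − (1452/289)u + 4840/289)
  17u^3 − 22u^2 + 83u + 290 = ((4913/484)u + 8381/484)((484/289)u^2 − (1452/289)u + 4840/289) + (0)
Last nonzero remainder: (484/289)u^2 − (1452/289)u + 4840/289. Dividing through by 484/289 gives the monic gcd u^2 − 3u + 10.

u^2 − 3u + 10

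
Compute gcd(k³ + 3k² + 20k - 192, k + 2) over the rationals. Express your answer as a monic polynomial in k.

Repeated division with remainder:
  k³ + 3k² + 20k - 192 = (k² + k + 18)(k + 2) + (-228)
  k + 2 = (-(1/228)k - 1/114)(-228) + (0)
The last nonzero remainder is the constant -228, so the polynomials are coprime and gcd = 1.

1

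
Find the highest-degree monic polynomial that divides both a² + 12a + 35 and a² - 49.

Apply the Euclidean algorithm:
  a² + 12a + 35 = (a² - 49) + (12a + 84)
  a² - 49 = ((1/12)a - 7/12)(12a + 84) + (0)
Last nonzero remainder: 12a + 84. Dividing through by 12 gives the monic gcd a + 7.

a + 7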